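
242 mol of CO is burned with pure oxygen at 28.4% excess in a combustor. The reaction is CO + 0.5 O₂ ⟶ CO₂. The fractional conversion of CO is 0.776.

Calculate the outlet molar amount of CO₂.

188 mol

Stoichiometric O₂ = 0.5 × 242 = 121 mol; O₂ fed = 121 × 1.284 = 155.4 mol.
Fuel reacted = 0.776 × 242 → ξ = 187.8 mol.
Outlet (n = n₀ + ν ξ):
  CO: 242 − 1(187.8) = 54.21
  O₂: 155.4 − 0.5(187.8) = 61.47
  CO₂: 0 + 1(187.8) = 187.8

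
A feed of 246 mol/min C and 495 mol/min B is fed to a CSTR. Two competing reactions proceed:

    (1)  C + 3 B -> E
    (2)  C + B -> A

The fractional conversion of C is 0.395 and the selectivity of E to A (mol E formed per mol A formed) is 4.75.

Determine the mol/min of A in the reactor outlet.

16.9 mol/min

Conversion of C: C consumed = 0.395 × 246 = 97.17 mol/min = 1ξ₁ + 1ξ₂.
Selectivity: 1ξ₁ / (1ξ₂) = 4.75 → ξ₁ = 4.75 ξ₂.
Substitute: (1·4.75 + 1) ξ₂ = 97.17 → ξ₂ = 16.9 mol/min, ξ₁ = 80.27 mol/min.
Outlet amounts (n = n₀ + Σ ν·ξ):
  C: 246 − 1(80.27) − 1(16.9) = 148.8
  B: 495 − 3(80.27) − 1(16.9) = 237.3
  E: 0 + 1(80.27) = 80.27
  A: 0 + 1(16.9) = 16.9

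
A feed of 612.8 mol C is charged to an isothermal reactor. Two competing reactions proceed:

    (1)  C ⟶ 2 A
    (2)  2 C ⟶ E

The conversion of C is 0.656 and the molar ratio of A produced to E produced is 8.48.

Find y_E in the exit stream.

Conversion of C: C consumed = 0.656 × 612.8 = 402 mol = 1ξ₁ + 2ξ₂.
Selectivity: 2ξ₁ / (1ξ₂) = 8.48 → ξ₁ = 4.24 ξ₂.
Substitute: (1·4.24 + 2) ξ₂ = 402 → ξ₂ = 64.42 mol, ξ₁ = 273.2 mol.
Outlet amounts (n = n₀ + Σ ν·ξ):
  C: 612.8 − 1(273.2) − 2(64.42) = 210.8
  A: 0 + 2(273.2) = 546.3
  E: 0 + 1(64.42) = 64.42
Total out = 821.5 mol; y_E = 64.42 / 821.5 = 0.07842.

0.0784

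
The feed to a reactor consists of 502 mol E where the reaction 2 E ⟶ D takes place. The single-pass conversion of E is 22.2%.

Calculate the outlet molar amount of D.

55.7 mol

E reacted = 0.222 × 502 = 111.4 mol; ν_E = −2, so ξ = 111.4/2 = 55.72 mol.
Outlet amounts (n = n₀ + ν ξ):
  E: 502 − 2(55.72) = 390.6
  D: 0 + 1(55.72) = 55.72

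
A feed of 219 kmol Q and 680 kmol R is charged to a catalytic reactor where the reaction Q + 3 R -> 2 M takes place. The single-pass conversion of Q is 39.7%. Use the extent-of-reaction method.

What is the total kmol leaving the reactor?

725 kmol

Q reacted = 0.397 × 219 = 86.94 kmol; ν_Q = −1, so ξ = 86.94/1 = 86.94 kmol.
Outlet amounts (n = n₀ + ν ξ):
  Q: 219 − 1(86.94) = 132.1
  R: 680 − 3(86.94) = 419.2
  M: 0 + 2(86.94) = 173.9
Total out = 132.1 + 419.2 + 173.9 = 725.1 kmol.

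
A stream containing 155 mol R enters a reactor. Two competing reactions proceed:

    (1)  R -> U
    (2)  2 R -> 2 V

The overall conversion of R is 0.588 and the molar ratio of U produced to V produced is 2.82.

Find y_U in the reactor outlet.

0.434

Conversion of R: R consumed = 0.588 × 155 = 91.14 mol = 1ξ₁ + 2ξ₂.
Selectivity: 1ξ₁ / (2ξ₂) = 2.82 → ξ₁ = 5.64 ξ₂.
Substitute: (1·5.64 + 2) ξ₂ = 91.14 → ξ₂ = 11.93 mol, ξ₁ = 67.28 mol.
Outlet amounts (n = n₀ + Σ ν·ξ):
  R: 155 − 1(67.28) − 2(11.93) = 63.86
  U: 0 + 1(67.28) = 67.28
  V: 0 + 2(11.93) = 23.86
Total out = 155 mol; y_U = 67.28 / 155 = 0.4341.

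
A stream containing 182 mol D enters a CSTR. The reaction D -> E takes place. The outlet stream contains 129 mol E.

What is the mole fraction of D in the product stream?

0.291

For E: n = n₀ + 1ξ → 129 = 0 + 1ξ, giving ξ = 129 mol.
Outlet amounts (n = n₀ + ν ξ):
  D: 182 − 1(129) = 53
  E: 0 + 1(129) = 129
Total out = 182 mol; y_D = 53 / 182 = 0.2912.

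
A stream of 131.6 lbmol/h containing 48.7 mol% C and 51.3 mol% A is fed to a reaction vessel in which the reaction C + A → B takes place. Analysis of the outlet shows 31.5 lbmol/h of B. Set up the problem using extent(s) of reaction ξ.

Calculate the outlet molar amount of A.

For B: n = n₀ + 1ξ → 31.5 = 0 + 1ξ, giving ξ = 31.5 lbmol/h.
Outlet amounts (n = n₀ + ν ξ):
  C: 64.09 − 1(31.5) = 32.59
  A: 67.51 − 1(31.5) = 36.01
  B: 0 + 1(31.5) = 31.5

36 lbmol/h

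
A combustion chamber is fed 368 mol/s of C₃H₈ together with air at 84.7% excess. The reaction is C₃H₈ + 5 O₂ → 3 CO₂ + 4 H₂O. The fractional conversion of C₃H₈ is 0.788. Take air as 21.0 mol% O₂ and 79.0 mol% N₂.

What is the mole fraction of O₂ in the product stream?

0.116

Stoichiometric O₂ = 5 × 368 = 1840 mol/s; O₂ fed = 1840 × 1.847 = 3398 mol/s.
N₂ fed = 3398 × 79/21 = 12780 mol/s.
Fuel reacted = 0.788 × 368 → ξ = 290 mol/s.
Outlet (n = n₀ + ν ξ):
  C₃H₈: 368 − 1(290) = 78.02
  O₂: 3398 − 5(290) = 1949
  N₂: 12780 (inert)
  CO₂: 0 + 3(290) = 870
  H₂O: 0 + 4(290) = 1160
Total out = 16840 mol/s; y_O₂ = 1949 / 16840 = 0.1157.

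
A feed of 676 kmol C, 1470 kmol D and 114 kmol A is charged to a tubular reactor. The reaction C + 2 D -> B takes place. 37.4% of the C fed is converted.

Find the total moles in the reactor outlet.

1750 kmol

C reacted = 0.374 × 676 = 252.8 kmol; ν_C = −1, so ξ = 252.8/1 = 252.8 kmol.
Outlet amounts (n = n₀ + ν ξ):
  C: 676 − 1(252.8) = 423.2
  D: 1470 − 2(252.8) = 964.4
  B: 0 + 1(252.8) = 252.8
  A: 114 (inert)
Total out = 423.2 + 964.4 + 252.8 + 114 = 1754 kmol.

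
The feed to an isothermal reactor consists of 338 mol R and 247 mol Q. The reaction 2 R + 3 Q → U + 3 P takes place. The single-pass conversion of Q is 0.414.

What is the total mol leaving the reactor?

Q reacted = 0.414 × 247 = 102.3 mol; ν_Q = −3, so ξ = 102.3/3 = 34.09 mol.
Outlet amounts (n = n₀ + ν ξ):
  R: 338 − 2(34.09) = 269.8
  Q: 247 − 3(34.09) = 144.7
  U: 0 + 1(34.09) = 34.09
  P: 0 + 3(34.09) = 102.3
Total out = 269.8 + 144.7 + 34.09 + 102.3 = 550.9 mol.

551 mol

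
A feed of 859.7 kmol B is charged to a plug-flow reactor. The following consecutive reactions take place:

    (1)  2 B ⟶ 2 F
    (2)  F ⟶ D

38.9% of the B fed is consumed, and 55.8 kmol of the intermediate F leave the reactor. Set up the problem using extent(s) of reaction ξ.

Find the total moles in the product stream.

860 kmol

Conversion of B: B consumed = 2ξ₁ = 0.389 × 859.7 → ξ₁ = 167.2 kmol.
F balance: n_F = 0 + 2ξ₁ − 1ξ₂ = 55.8 → ξ₂ = (2·167.2 − 55.8)/1 = 278.6 kmol.
Outlet amounts (n = n₀ + Σ ν·ξ):
  B: 859.7 − 2(167.2) = 525.3
  F: 0 + 2(167.2) − 1(278.6) = 55.8
  D: 0 + 1(278.6) = 278.6
Total out = 525.3 + 55.8 + 278.6 = 859.7 kmol.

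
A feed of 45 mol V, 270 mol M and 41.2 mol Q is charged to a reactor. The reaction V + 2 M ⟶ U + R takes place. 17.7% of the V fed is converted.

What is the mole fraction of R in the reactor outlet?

0.0229

V reacted = 0.177 × 45 = 7.965 mol; ν_V = −1, so ξ = 7.965/1 = 7.965 mol.
Outlet amounts (n = n₀ + ν ξ):
  V: 45 − 1(7.965) = 37.03
  M: 270 − 2(7.965) = 254.1
  U: 0 + 1(7.965) = 7.965
  R: 0 + 1(7.965) = 7.965
  Q: 41.2 (inert)
Total out = 348.2 mol; y_R = 7.965 / 348.2 = 0.02287.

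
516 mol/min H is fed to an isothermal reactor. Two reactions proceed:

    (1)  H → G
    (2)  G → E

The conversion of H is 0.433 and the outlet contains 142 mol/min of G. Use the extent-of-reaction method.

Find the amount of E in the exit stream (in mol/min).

81.4 mol/min

Conversion of H: H consumed = 1ξ₁ = 0.433 × 516 → ξ₁ = 223.4 mol/min.
G balance: n_G = 0 + 1ξ₁ − 1ξ₂ = 142 → ξ₂ = (1·223.4 − 142)/1 = 81.43 mol/min.
Outlet amounts (n = n₀ + Σ ν·ξ):
  H: 516 − 1(223.4) = 292.6
  G: 0 + 1(223.4) − 1(81.43) = 142
  E: 0 + 1(81.43) = 81.43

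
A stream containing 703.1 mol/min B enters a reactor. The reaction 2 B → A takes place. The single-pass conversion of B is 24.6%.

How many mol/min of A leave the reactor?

B reacted = 0.246 × 703.1 = 173 mol/min; ν_B = −2, so ξ = 173/2 = 86.48 mol/min.
Outlet amounts (n = n₀ + ν ξ):
  B: 703.1 − 2(86.48) = 530.1
  A: 0 + 1(86.48) = 86.48

86.5 mol/min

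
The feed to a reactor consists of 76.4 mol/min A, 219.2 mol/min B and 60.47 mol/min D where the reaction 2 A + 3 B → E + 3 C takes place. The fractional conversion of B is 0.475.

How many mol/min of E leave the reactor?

34.7 mol/min

B reacted = 0.475 × 219.2 = 104.1 mol/min; ν_B = −3, so ξ = 104.1/3 = 34.71 mol/min.
Outlet amounts (n = n₀ + ν ξ):
  A: 76.4 − 2(34.71) = 6.987
  B: 219.2 − 3(34.71) = 115.1
  E: 0 + 1(34.71) = 34.71
  C: 0 + 3(34.71) = 104.1
  D: 60.47 (inert)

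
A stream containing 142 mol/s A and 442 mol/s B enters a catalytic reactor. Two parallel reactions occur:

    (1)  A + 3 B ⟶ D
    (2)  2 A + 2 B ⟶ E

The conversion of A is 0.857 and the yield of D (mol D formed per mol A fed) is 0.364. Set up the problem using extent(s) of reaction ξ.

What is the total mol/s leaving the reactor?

Yield of D: 1ξ₁ / 142 = 0.364 → ξ₁ = 51.69 mol/s.
Conversion of A: 1ξ₁ + 2ξ₂ = 0.857 × 142 = 121.7 → ξ₂ = 35 mol/s.
Outlet amounts (n = n₀ + Σ ν·ξ):
  A: 142 − 1(51.69) − 2(35) = 20.31
  B: 442 − 3(51.69) − 2(35) = 216.9
  D: 0 + 1(51.69) = 51.69
  E: 0 + 1(35) = 35
Total out = 20.31 + 216.9 + 51.69 + 35 = 323.9 mol/s.

324 mol/s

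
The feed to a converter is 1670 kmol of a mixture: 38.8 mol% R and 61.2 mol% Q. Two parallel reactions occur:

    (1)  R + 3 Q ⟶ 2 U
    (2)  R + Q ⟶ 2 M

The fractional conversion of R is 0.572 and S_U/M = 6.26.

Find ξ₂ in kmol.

Conversion of R: R consumed = 0.572 × 648 = 370.6 kmol = 1ξ₁ + 1ξ₂.
Selectivity: 2ξ₁ / (2ξ₂) = 6.26 → ξ₁ = 6.26 ξ₂.
Substitute: (1·6.26 + 1) ξ₂ = 370.6 → ξ₂ = 51.05 kmol, ξ₁ = 319.6 kmol.
Outlet amounts (n = n₀ + Σ ν·ξ):
  R: 648 − 1(319.6) − 1(51.05) = 277.3
  Q: 1022 − 3(319.6) − 1(51.05) = 12.24
  U: 0 + 2(319.6) = 639.2
  M: 0 + 2(51.05) = 102.1

ξ₂ = 51.1 kmol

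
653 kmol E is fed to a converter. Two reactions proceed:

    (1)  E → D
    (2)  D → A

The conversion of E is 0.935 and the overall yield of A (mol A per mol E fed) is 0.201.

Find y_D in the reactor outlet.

Conversion of E: E consumed = 1ξ₁ = 0.935 × 653 → ξ₁ = 610.6 kmol.
Yield of A: 1ξ₂ / 653 = 0.201 → ξ₂ = 131.3 kmol.
Outlet amounts (n = n₀ + Σ ν·ξ):
  E: 653 − 1(610.6) = 42.44
  D: 0 + 1(610.6) − 1(131.3) = 479.3
  A: 0 + 1(131.3) = 131.3
Total out = 653 kmol; y_D = 479.3 / 653 = 0.734.

0.734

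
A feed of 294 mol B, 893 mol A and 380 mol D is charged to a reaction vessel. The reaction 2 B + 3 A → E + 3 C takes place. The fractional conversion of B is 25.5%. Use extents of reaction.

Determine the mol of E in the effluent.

B reacted = 0.255 × 294 = 74.97 mol; ν_B = −2, so ξ = 74.97/2 = 37.48 mol.
Outlet amounts (n = n₀ + ν ξ):
  B: 294 − 2(37.48) = 219
  A: 893 − 3(37.48) = 780.5
  E: 0 + 1(37.48) = 37.48
  C: 0 + 3(37.48) = 112.5
  D: 380 (inert)

37.5 mol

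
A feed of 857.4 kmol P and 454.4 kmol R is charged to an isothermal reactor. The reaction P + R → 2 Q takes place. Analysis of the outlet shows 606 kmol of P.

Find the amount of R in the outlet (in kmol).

203 kmol

For P: n = n₀ − 1ξ → 606 = 857.4 − 1ξ, giving ξ = 251.4 kmol.
Outlet amounts (n = n₀ + ν ξ):
  P: 857.4 − 1(251.4) = 606
  R: 454.4 − 1(251.4) = 203
  Q: 0 + 2(251.4) = 502.8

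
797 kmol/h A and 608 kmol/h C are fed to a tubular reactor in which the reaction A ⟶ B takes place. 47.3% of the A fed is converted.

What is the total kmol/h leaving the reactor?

A reacted = 0.473 × 797 = 377 kmol/h; ν_A = −1, so ξ = 377/1 = 377 kmol/h.
Outlet amounts (n = n₀ + ν ξ):
  A: 797 − 1(377) = 420
  B: 0 + 1(377) = 377
  C: 608 (inert)
Total out = 420 + 377 + 608 = 1405 kmol/h.

1400 kmol/h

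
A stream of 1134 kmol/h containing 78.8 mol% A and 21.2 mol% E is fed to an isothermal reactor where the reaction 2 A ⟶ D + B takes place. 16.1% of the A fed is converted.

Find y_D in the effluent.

0.0634

A reacted = 0.161 × 893.6 = 143.9 kmol/h; ν_A = −2, so ξ = 143.9/2 = 71.93 kmol/h.
Outlet amounts (n = n₀ + ν ξ):
  A: 893.6 − 2(71.93) = 749.7
  D: 0 + 1(71.93) = 71.93
  B: 0 + 1(71.93) = 71.93
  E: 240.4 (inert)
Total out = 1134 kmol/h; y_D = 71.93 / 1134 = 0.06343.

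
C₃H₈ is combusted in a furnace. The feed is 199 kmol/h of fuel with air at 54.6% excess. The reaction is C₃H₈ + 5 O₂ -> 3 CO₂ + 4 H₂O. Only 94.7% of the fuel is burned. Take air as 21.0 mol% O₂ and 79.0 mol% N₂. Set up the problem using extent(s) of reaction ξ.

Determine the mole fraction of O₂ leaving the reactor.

0.0773

Stoichiometric O₂ = 5 × 199 = 995 kmol/h; O₂ fed = 995 × 1.546 = 1538 kmol/h.
N₂ fed = 1538 × 79/21 = 5787 kmol/h.
Fuel reacted = 0.947 × 199 → ξ = 188.5 kmol/h.
Outlet (n = n₀ + ν ξ):
  C₃H₈: 199 − 1(188.5) = 10.55
  O₂: 1538 − 5(188.5) = 596
  N₂: 5787 (inert)
  CO₂: 0 + 3(188.5) = 565.4
  H₂O: 0 + 4(188.5) = 753.8
Total out = 7713 kmol/h; y_O₂ = 596 / 7713 = 0.07728.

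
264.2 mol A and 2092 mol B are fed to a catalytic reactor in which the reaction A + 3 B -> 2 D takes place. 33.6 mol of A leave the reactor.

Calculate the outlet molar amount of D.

461 mol

For A: n = n₀ − 1ξ → 33.6 = 264.2 − 1ξ, giving ξ = 230.6 mol.
Outlet amounts (n = n₀ + ν ξ):
  A: 264.2 − 1(230.6) = 33.6
  B: 2092 − 3(230.6) = 1400
  D: 0 + 2(230.6) = 461.2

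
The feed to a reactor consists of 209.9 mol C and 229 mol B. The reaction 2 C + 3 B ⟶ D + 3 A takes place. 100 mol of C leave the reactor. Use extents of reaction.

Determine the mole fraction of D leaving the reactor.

For C: n = n₀ − 2ξ → 100 = 209.9 − 2ξ, giving ξ = 54.95 mol.
Outlet amounts (n = n₀ + ν ξ):
  C: 209.9 − 2(54.95) = 100
  B: 229 − 3(54.95) = 64.15
  D: 0 + 1(54.95) = 54.95
  A: 0 + 3(54.95) = 164.9
Total out = 383.9 mol; y_D = 54.95 / 383.9 = 0.1431.

0.143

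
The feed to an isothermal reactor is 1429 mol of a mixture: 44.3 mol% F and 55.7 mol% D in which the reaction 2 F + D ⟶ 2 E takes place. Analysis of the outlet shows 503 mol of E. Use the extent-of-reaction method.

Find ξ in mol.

For E: n = n₀ + 2ξ → 503 = 0 + 2ξ, giving ξ = 251.5 mol.
Outlet amounts (n = n₀ + ν ξ):
  F: 633 − 2(251.5) = 130
  D: 796 − 1(251.5) = 544.5
  E: 0 + 2(251.5) = 503

ξ = 252 mol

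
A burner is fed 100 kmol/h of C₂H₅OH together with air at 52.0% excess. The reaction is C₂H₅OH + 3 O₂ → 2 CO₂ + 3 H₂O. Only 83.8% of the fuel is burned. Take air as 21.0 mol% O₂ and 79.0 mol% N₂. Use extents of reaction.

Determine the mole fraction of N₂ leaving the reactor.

Stoichiometric O₂ = 3 × 100 = 300 kmol/h; O₂ fed = 300 × 1.520 = 456 kmol/h.
N₂ fed = 456 × 79/21 = 1715 kmol/h.
Fuel reacted = 0.838 × 100 → ξ = 83.8 kmol/h.
Outlet (n = n₀ + ν ξ):
  C₂H₅OH: 100 − 1(83.8) = 16.2
  O₂: 456 − 3(83.8) = 204.6
  N₂: 1715 (inert)
  CO₂: 0 + 2(83.8) = 167.6
  H₂O: 0 + 3(83.8) = 251.4
Total out = 2355 kmol/h; y_N₂ = 1715 / 2355 = 0.7283.

0.728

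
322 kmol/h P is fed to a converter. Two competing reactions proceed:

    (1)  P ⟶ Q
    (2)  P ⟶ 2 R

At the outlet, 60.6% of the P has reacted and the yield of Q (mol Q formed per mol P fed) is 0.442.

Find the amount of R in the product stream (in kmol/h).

Yield of Q: 1ξ₁ / 322 = 0.442 → ξ₁ = 142.3 kmol/h.
Conversion of P: 1ξ₁ + 1ξ₂ = 0.606 × 322 = 195.1 → ξ₂ = 52.81 kmol/h.
Outlet amounts (n = n₀ + Σ ν·ξ):
  P: 322 − 1(142.3) − 1(52.81) = 126.9
  Q: 0 + 1(142.3) = 142.3
  R: 0 + 2(52.81) = 105.6

106 kmol/h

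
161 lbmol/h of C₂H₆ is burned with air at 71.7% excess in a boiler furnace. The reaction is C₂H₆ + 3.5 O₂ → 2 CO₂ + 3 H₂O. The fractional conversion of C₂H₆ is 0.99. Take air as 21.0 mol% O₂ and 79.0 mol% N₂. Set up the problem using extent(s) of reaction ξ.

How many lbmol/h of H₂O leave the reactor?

Stoichiometric O₂ = 3.5 × 161 = 563.5 lbmol/h; O₂ fed = 563.5 × 1.717 = 967.5 lbmol/h.
N₂ fed = 967.5 × 79/21 = 3640 lbmol/h.
Fuel reacted = 0.99 × 161 → ξ = 159.4 lbmol/h.
Outlet (n = n₀ + ν ξ):
  C₂H₆: 161 − 1(159.4) = 1.61
  O₂: 967.5 − 3.5(159.4) = 409.7
  N₂: 3640 (inert)
  CO₂: 0 + 2(159.4) = 318.8
  H₂O: 0 + 3(159.4) = 478.2

478 lbmol/h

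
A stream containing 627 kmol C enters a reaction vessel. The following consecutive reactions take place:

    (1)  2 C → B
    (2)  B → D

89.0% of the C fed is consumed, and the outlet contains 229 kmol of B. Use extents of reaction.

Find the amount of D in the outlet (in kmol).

Conversion of C: C consumed = 2ξ₁ = 0.89 × 627 → ξ₁ = 279 kmol.
B balance: n_B = 0 + 1ξ₁ − 1ξ₂ = 229 → ξ₂ = (1·279 − 229)/1 = 50.01 kmol.
Outlet amounts (n = n₀ + Σ ν·ξ):
  C: 627 − 2(279) = 68.97
  B: 0 + 1(279) − 1(50.01) = 229
  D: 0 + 1(50.01) = 50.01

50 kmol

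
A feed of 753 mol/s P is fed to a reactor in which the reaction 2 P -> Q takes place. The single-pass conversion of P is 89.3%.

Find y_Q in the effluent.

0.807

P reacted = 0.893 × 753 = 672.4 mol/s; ν_P = −2, so ξ = 672.4/2 = 336.2 mol/s.
Outlet amounts (n = n₀ + ν ξ):
  P: 753 − 2(336.2) = 80.57
  Q: 0 + 1(336.2) = 336.2
Total out = 416.8 mol/s; y_Q = 336.2 / 416.8 = 0.8067.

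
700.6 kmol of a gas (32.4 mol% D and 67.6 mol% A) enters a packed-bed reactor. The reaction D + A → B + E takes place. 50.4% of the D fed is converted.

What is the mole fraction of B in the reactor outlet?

D reacted = 0.504 × 227 = 114.4 kmol; ν_D = −1, so ξ = 114.4/1 = 114.4 kmol.
Outlet amounts (n = n₀ + ν ξ):
  D: 227 − 1(114.4) = 112.6
  A: 473.6 − 1(114.4) = 359.2
  B: 0 + 1(114.4) = 114.4
  E: 0 + 1(114.4) = 114.4
Total out = 700.6 kmol; y_B = 114.4 / 700.6 = 0.1633.

0.163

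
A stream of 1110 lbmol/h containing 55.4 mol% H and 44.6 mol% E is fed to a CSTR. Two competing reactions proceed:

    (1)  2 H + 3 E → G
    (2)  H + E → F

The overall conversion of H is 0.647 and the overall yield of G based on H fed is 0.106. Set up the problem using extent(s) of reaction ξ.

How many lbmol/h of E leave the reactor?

32 lbmol/h

Yield of G: 1ξ₁ / 614.9 = 0.106 → ξ₁ = 65.18 lbmol/h.
Conversion of H: 2ξ₁ + 1ξ₂ = 0.647 × 614.9 = 397.9 → ξ₂ = 267.5 lbmol/h.
Outlet amounts (n = n₀ + Σ ν·ξ):
  H: 614.9 − 2(65.18) − 1(267.5) = 217.1
  E: 495.1 − 3(65.18) − 1(267.5) = 32.01
  G: 0 + 1(65.18) = 65.18
  F: 0 + 1(267.5) = 267.5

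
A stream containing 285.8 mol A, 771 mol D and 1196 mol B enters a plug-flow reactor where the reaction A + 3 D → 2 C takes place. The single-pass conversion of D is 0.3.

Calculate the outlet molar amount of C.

D reacted = 0.3 × 771 = 231.3 mol; ν_D = −3, so ξ = 231.3/3 = 77.1 mol.
Outlet amounts (n = n₀ + ν ξ):
  A: 285.8 − 1(77.1) = 208.7
  D: 771 − 3(77.1) = 539.7
  C: 0 + 2(77.1) = 154.2
  B: 1196 (inert)

154 mol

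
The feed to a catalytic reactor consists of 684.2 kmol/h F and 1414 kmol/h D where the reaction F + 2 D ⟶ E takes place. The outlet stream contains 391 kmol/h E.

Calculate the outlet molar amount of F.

293 kmol/h

For E: n = n₀ + 1ξ → 391 = 0 + 1ξ, giving ξ = 391 kmol/h.
Outlet amounts (n = n₀ + ν ξ):
  F: 684.2 − 1(391) = 293.2
  D: 1414 − 2(391) = 632
  E: 0 + 1(391) = 391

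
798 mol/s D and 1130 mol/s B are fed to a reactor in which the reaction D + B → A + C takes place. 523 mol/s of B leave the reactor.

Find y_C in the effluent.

For B: n = n₀ − 1ξ → 523 = 1130 − 1ξ, giving ξ = 607 mol/s.
Outlet amounts (n = n₀ + ν ξ):
  D: 798 − 1(607) = 191
  B: 1130 − 1(607) = 523
  A: 0 + 1(607) = 607
  C: 0 + 1(607) = 607
Total out = 1928 mol/s; y_C = 607 / 1928 = 0.3148.

0.315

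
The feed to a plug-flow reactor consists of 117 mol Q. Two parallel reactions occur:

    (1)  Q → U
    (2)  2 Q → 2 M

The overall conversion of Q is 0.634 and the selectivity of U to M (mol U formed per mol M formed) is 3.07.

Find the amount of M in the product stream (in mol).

18.2 mol

Conversion of Q: Q consumed = 0.634 × 117 = 74.18 mol = 1ξ₁ + 2ξ₂.
Selectivity: 1ξ₁ / (2ξ₂) = 3.07 → ξ₁ = 6.14 ξ₂.
Substitute: (1·6.14 + 2) ξ₂ = 74.18 → ξ₂ = 9.113 mol, ξ₁ = 55.95 mol.
Outlet amounts (n = n₀ + Σ ν·ξ):
  Q: 117 − 1(55.95) − 2(9.113) = 42.82
  U: 0 + 1(55.95) = 55.95
  M: 0 + 2(9.113) = 18.23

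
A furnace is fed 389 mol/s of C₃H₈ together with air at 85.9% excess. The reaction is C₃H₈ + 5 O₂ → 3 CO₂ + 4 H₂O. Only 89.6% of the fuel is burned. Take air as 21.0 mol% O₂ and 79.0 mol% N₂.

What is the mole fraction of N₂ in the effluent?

0.758

Stoichiometric O₂ = 5 × 389 = 1945 mol/s; O₂ fed = 1945 × 1.859 = 3616 mol/s.
N₂ fed = 3616 × 79/21 = 13600 mol/s.
Fuel reacted = 0.896 × 389 → ξ = 348.5 mol/s.
Outlet (n = n₀ + ν ξ):
  C₃H₈: 389 − 1(348.5) = 40.46
  O₂: 3616 − 5(348.5) = 1873
  N₂: 13600 (inert)
  CO₂: 0 + 3(348.5) = 1046
  H₂O: 0 + 4(348.5) = 1394
Total out = 17960 mol/s; y_N₂ = 13600 / 17960 = 0.7575.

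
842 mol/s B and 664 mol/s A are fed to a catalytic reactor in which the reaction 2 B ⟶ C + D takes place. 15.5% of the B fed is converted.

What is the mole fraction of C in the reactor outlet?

0.0433

B reacted = 0.155 × 842 = 130.5 mol/s; ν_B = −2, so ξ = 130.5/2 = 65.25 mol/s.
Outlet amounts (n = n₀ + ν ξ):
  B: 842 − 2(65.25) = 711.5
  C: 0 + 1(65.25) = 65.25
  D: 0 + 1(65.25) = 65.25
  A: 664 (inert)
Total out = 1506 mol/s; y_C = 65.25 / 1506 = 0.04333.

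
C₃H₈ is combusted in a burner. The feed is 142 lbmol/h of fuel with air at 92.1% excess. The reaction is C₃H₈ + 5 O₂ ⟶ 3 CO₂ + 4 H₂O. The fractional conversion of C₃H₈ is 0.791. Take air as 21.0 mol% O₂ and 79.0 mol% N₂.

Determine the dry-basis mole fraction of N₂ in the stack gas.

Stoichiometric O₂ = 5 × 142 = 710 lbmol/h; O₂ fed = 710 × 1.921 = 1364 lbmol/h.
N₂ fed = 1364 × 79/21 = 5131 lbmol/h.
Fuel reacted = 0.791 × 142 → ξ = 112.3 lbmol/h.
Outlet (n = n₀ + ν ξ):
  C₃H₈: 142 − 1(112.3) = 29.68
  O₂: 1364 − 5(112.3) = 802.3
  N₂: 5131 (inert)
  CO₂: 0 + 3(112.3) = 337
  H₂O: 0 + 4(112.3) = 449.3
Dry total = 6300 lbmol/h; y_N₂ (dry) = 5131 / 6300 = 0.8144.

0.814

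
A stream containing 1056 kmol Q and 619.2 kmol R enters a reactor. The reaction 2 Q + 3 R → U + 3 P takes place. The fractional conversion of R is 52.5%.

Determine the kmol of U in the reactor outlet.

R reacted = 0.525 × 619.2 = 325.1 kmol; ν_R = −3, so ξ = 325.1/3 = 108.4 kmol.
Outlet amounts (n = n₀ + ν ξ):
  Q: 1056 − 2(108.4) = 839.3
  R: 619.2 − 3(108.4) = 294.1
  U: 0 + 1(108.4) = 108.4
  P: 0 + 3(108.4) = 325.1

108 kmol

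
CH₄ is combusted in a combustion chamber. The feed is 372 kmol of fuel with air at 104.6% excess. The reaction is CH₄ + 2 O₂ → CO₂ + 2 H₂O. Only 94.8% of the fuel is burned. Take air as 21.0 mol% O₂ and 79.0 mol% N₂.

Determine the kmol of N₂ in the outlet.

Stoichiometric O₂ = 2 × 372 = 744 kmol; O₂ fed = 744 × 2.046 = 1522 kmol.
N₂ fed = 1522 × 79/21 = 5726 kmol.
Fuel reacted = 0.948 × 372 → ξ = 352.7 kmol.
Outlet (n = n₀ + ν ξ):
  CH₄: 372 − 1(352.7) = 19.34
  O₂: 1522 − 2(352.7) = 816.9
  N₂: 5726 (inert)
  CO₂: 0 + 1(352.7) = 352.7
  H₂O: 0 + 2(352.7) = 705.3

5730 kmol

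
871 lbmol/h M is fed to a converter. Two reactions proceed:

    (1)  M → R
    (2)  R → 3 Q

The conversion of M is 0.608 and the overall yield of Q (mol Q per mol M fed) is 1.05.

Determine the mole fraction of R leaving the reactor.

0.152

Conversion of M: M consumed = 1ξ₁ = 0.608 × 871 → ξ₁ = 529.6 lbmol/h.
Yield of Q: 3ξ₂ / 871 = 1.05 → ξ₂ = 304.9 lbmol/h.
Outlet amounts (n = n₀ + Σ ν·ξ):
  M: 871 − 1(529.6) = 341.4
  R: 0 + 1(529.6) − 1(304.9) = 224.7
  Q: 0 + 3(304.9) = 914.6
Total out = 1481 lbmol/h; y_R = 224.7 / 1481 = 0.1518.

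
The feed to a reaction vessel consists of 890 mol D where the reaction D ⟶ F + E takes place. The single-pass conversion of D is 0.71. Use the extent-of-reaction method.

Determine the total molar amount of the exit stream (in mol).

D reacted = 0.71 × 890 = 631.9 mol; ν_D = −1, so ξ = 631.9/1 = 631.9 mol.
Outlet amounts (n = n₀ + ν ξ):
  D: 890 − 1(631.9) = 258.1
  F: 0 + 1(631.9) = 631.9
  E: 0 + 1(631.9) = 631.9
Total out = 258.1 + 631.9 + 631.9 = 1522 mol.

1520 mol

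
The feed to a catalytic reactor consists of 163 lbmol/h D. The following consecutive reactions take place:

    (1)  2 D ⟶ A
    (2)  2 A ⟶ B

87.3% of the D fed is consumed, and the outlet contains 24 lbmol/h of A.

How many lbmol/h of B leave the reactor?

Conversion of D: D consumed = 2ξ₁ = 0.873 × 163 → ξ₁ = 71.15 lbmol/h.
A balance: n_A = 0 + 1ξ₁ − 2ξ₂ = 24 → ξ₂ = (1·71.15 − 24)/2 = 23.57 lbmol/h.
Outlet amounts (n = n₀ + Σ ν·ξ):
  D: 163 − 2(71.15) = 20.7
  A: 0 + 1(71.15) − 2(23.57) = 24
  B: 0 + 1(23.57) = 23.57

23.6 lbmol/h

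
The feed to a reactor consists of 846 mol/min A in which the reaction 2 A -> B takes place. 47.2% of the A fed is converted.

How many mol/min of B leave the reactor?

200 mol/min

A reacted = 0.472 × 846 = 399.3 mol/min; ν_A = −2, so ξ = 399.3/2 = 199.7 mol/min.
Outlet amounts (n = n₀ + ν ξ):
  A: 846 − 2(199.7) = 446.7
  B: 0 + 1(199.7) = 199.7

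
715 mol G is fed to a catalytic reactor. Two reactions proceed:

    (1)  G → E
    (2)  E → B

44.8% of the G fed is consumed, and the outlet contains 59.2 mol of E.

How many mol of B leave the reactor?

261 mol

Conversion of G: G consumed = 1ξ₁ = 0.448 × 715 → ξ₁ = 320.3 mol.
E balance: n_E = 0 + 1ξ₁ − 1ξ₂ = 59.2 → ξ₂ = (1·320.3 − 59.2)/1 = 261.1 mol.
Outlet amounts (n = n₀ + Σ ν·ξ):
  G: 715 − 1(320.3) = 394.7
  E: 0 + 1(320.3) − 1(261.1) = 59.2
  B: 0 + 1(261.1) = 261.1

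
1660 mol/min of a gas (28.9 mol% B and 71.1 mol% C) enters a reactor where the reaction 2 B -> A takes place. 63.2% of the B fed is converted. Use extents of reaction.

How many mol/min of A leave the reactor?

152 mol/min

B reacted = 0.632 × 479.7 = 303.2 mol/min; ν_B = −2, so ξ = 303.2/2 = 151.6 mol/min.
Outlet amounts (n = n₀ + ν ξ):
  B: 479.7 − 2(151.6) = 176.5
  A: 0 + 1(151.6) = 151.6
  C: 1180 (inert)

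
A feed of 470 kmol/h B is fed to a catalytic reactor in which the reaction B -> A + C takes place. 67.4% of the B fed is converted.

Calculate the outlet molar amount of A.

B reacted = 0.674 × 470 = 316.8 kmol/h; ν_B = −1, so ξ = 316.8/1 = 316.8 kmol/h.
Outlet amounts (n = n₀ + ν ξ):
  B: 470 − 1(316.8) = 153.2
  A: 0 + 1(316.8) = 316.8
  C: 0 + 1(316.8) = 316.8

317 kmol/h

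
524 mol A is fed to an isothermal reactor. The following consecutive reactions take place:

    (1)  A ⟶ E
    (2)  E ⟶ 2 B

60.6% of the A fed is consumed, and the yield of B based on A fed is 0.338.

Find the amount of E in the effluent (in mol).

Conversion of A: A consumed = 1ξ₁ = 0.606 × 524 → ξ₁ = 317.5 mol.
Yield of B: 2ξ₂ / 524 = 0.338 → ξ₂ = 88.56 mol.
Outlet amounts (n = n₀ + Σ ν·ξ):
  A: 524 − 1(317.5) = 206.5
  E: 0 + 1(317.5) − 1(88.56) = 229
  B: 0 + 2(88.56) = 177.1

229 mol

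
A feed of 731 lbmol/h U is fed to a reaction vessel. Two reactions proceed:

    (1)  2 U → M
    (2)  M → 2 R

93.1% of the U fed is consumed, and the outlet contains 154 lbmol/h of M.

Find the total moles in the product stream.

Conversion of U: U consumed = 2ξ₁ = 0.931 × 731 → ξ₁ = 340.3 lbmol/h.
M balance: n_M = 0 + 1ξ₁ − 1ξ₂ = 154 → ξ₂ = (1·340.3 − 154)/1 = 186.3 lbmol/h.
Outlet amounts (n = n₀ + Σ ν·ξ):
  U: 731 − 2(340.3) = 50.44
  M: 0 + 1(340.3) − 1(186.3) = 154
  R: 0 + 2(186.3) = 372.6
Total out = 50.44 + 154 + 372.6 = 577 lbmol/h.

577 lbmol/h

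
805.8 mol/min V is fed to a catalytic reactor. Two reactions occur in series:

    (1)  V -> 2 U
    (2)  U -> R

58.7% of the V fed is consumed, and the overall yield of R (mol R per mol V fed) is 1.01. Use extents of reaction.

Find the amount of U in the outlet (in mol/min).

132 mol/min

Conversion of V: V consumed = 1ξ₁ = 0.587 × 805.8 → ξ₁ = 473 mol/min.
Yield of R: 1ξ₂ / 805.8 = 1.01 → ξ₂ = 813.9 mol/min.
Outlet amounts (n = n₀ + Σ ν·ξ):
  V: 805.8 − 1(473) = 332.8
  U: 0 + 2(473) − 1(813.9) = 132.2
  R: 0 + 1(813.9) = 813.9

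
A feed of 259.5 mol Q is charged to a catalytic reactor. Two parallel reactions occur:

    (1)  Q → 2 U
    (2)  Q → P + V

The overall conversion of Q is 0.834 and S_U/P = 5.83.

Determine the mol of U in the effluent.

322 mol

Conversion of Q: Q consumed = 0.834 × 259.5 = 216.4 mol = 1ξ₁ + 1ξ₂.
Selectivity: 2ξ₁ / (1ξ₂) = 5.83 → ξ₁ = 2.915 ξ₂.
Substitute: (1·2.915 + 1) ξ₂ = 216.4 → ξ₂ = 55.28 mol, ξ₁ = 161.1 mol.
Outlet amounts (n = n₀ + Σ ν·ξ):
  Q: 259.5 − 1(161.1) − 1(55.28) = 43.08
  U: 0 + 2(161.1) = 322.3
  P: 0 + 1(55.28) = 55.28
  V: 0 + 1(55.28) = 55.28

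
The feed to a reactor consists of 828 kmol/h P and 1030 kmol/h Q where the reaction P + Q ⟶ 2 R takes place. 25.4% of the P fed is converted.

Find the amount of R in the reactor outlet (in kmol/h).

421 kmol/h

P reacted = 0.254 × 828 = 210.3 kmol/h; ν_P = −1, so ξ = 210.3/1 = 210.3 kmol/h.
Outlet amounts (n = n₀ + ν ξ):
  P: 828 − 1(210.3) = 617.7
  Q: 1030 − 1(210.3) = 819.7
  R: 0 + 2(210.3) = 420.6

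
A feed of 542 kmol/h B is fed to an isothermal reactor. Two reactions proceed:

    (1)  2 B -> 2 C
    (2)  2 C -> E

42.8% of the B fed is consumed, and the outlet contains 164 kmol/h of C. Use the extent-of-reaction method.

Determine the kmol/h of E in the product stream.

Conversion of B: B consumed = 2ξ₁ = 0.428 × 542 → ξ₁ = 116 kmol/h.
C balance: n_C = 0 + 2ξ₁ − 2ξ₂ = 164 → ξ₂ = (2·116 − 164)/2 = 33.99 kmol/h.
Outlet amounts (n = n₀ + Σ ν·ξ):
  B: 542 − 2(116) = 310
  C: 0 + 2(116) − 2(33.99) = 164
  E: 0 + 1(33.99) = 33.99

34 kmol/h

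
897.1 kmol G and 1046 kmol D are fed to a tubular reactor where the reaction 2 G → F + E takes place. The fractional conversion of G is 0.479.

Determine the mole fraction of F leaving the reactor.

G reacted = 0.479 × 897.1 = 429.7 kmol; ν_G = −2, so ξ = 429.7/2 = 214.9 kmol.
Outlet amounts (n = n₀ + ν ξ):
  G: 897.1 − 2(214.9) = 467.4
  F: 0 + 1(214.9) = 214.9
  E: 0 + 1(214.9) = 214.9
  D: 1046 (inert)
Total out = 1943 kmol; y_F = 214.9 / 1943 = 0.1106.

0.111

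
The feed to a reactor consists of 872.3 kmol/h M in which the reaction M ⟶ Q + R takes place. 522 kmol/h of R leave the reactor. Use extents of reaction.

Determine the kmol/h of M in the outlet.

350 kmol/h

For R: n = n₀ + 1ξ → 522 = 0 + 1ξ, giving ξ = 522 kmol/h.
Outlet amounts (n = n₀ + ν ξ):
  M: 872.3 − 1(522) = 350.3
  Q: 0 + 1(522) = 522
  R: 0 + 1(522) = 522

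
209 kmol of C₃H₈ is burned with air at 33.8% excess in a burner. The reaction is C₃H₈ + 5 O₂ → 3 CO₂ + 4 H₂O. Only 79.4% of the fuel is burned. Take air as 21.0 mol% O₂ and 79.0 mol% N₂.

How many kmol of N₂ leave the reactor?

Stoichiometric O₂ = 5 × 209 = 1045 kmol; O₂ fed = 1045 × 1.338 = 1398 kmol.
N₂ fed = 1398 × 79/21 = 5260 kmol.
Fuel reacted = 0.794 × 209 → ξ = 165.9 kmol.
Outlet (n = n₀ + ν ξ):
  C₃H₈: 209 − 1(165.9) = 43.05
  O₂: 1398 − 5(165.9) = 568.5
  N₂: 5260 (inert)
  CO₂: 0 + 3(165.9) = 497.8
  H₂O: 0 + 4(165.9) = 663.8

5260 kmol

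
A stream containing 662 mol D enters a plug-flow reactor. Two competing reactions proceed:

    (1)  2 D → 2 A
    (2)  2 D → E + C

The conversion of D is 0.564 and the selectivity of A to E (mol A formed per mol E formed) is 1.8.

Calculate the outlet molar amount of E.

Conversion of D: D consumed = 0.564 × 662 = 373.4 mol = 2ξ₁ + 2ξ₂.
Selectivity: 2ξ₁ / (1ξ₂) = 1.8 → ξ₁ = 0.9 ξ₂.
Substitute: (2·0.9 + 2) ξ₂ = 373.4 → ξ₂ = 98.25 mol, ξ₁ = 88.43 mol.
Outlet amounts (n = n₀ + Σ ν·ξ):
  D: 662 − 2(88.43) − 2(98.25) = 288.6
  A: 0 + 2(88.43) = 176.9
  E: 0 + 1(98.25) = 98.25
  C: 0 + 1(98.25) = 98.25

98.3 mol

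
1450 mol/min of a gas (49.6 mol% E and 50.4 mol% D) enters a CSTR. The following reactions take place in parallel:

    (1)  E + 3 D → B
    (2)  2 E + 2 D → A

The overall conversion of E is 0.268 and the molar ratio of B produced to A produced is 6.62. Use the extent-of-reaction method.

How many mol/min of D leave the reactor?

242 mol/min

Conversion of E: E consumed = 0.268 × 719.2 = 192.7 mol/min = 1ξ₁ + 2ξ₂.
Selectivity: 1ξ₁ / (1ξ₂) = 6.62 → ξ₁ = 6.62 ξ₂.
Substitute: (1·6.62 + 2) ξ₂ = 192.7 → ξ₂ = 22.36 mol/min, ξ₁ = 148 mol/min.
Outlet amounts (n = n₀ + Σ ν·ξ):
  E: 719.2 − 1(148) − 2(22.36) = 526.5
  D: 730.8 − 3(148) − 2(22.36) = 242
  B: 0 + 1(148) = 148
  A: 0 + 1(22.36) = 22.36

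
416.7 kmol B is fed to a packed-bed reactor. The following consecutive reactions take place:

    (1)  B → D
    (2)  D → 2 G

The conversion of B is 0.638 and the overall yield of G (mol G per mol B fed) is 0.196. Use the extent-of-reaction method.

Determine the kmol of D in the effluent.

225 kmol

Conversion of B: B consumed = 1ξ₁ = 0.638 × 416.7 → ξ₁ = 265.9 kmol.
Yield of G: 2ξ₂ / 416.7 = 0.196 → ξ₂ = 40.84 kmol.
Outlet amounts (n = n₀ + Σ ν·ξ):
  B: 416.7 − 1(265.9) = 150.8
  D: 0 + 1(265.9) − 1(40.84) = 225
  G: 0 + 2(40.84) = 81.67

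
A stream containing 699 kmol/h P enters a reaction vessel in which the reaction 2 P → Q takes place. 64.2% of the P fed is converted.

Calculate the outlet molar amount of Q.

P reacted = 0.642 × 699 = 448.8 kmol/h; ν_P = −2, so ξ = 448.8/2 = 224.4 kmol/h.
Outlet amounts (n = n₀ + ν ξ):
  P: 699 − 2(224.4) = 250.2
  Q: 0 + 1(224.4) = 224.4

224 kmol/h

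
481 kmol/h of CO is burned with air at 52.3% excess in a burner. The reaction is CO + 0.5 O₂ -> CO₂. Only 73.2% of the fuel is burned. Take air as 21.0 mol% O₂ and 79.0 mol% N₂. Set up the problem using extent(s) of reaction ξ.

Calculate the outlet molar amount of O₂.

190 kmol/h

Stoichiometric O₂ = 0.5 × 481 = 240.5 kmol/h; O₂ fed = 240.5 × 1.523 = 366.3 kmol/h.
N₂ fed = 366.3 × 79/21 = 1378 kmol/h.
Fuel reacted = 0.732 × 481 → ξ = 352.1 kmol/h.
Outlet (n = n₀ + ν ξ):
  CO: 481 − 1(352.1) = 128.9
  O₂: 366.3 − 0.5(352.1) = 190.2
  N₂: 1378 (inert)
  CO₂: 0 + 1(352.1) = 352.1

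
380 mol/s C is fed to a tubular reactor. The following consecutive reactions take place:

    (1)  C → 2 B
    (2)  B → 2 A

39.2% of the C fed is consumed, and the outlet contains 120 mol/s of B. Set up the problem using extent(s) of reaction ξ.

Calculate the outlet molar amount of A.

356 mol/s

Conversion of C: C consumed = 1ξ₁ = 0.392 × 380 → ξ₁ = 149 mol/s.
B balance: n_B = 0 + 2ξ₁ − 1ξ₂ = 120 → ξ₂ = (2·149 − 120)/1 = 177.9 mol/s.
Outlet amounts (n = n₀ + Σ ν·ξ):
  C: 380 − 1(149) = 231
  B: 0 + 2(149) − 1(177.9) = 120
  A: 0 + 2(177.9) = 355.8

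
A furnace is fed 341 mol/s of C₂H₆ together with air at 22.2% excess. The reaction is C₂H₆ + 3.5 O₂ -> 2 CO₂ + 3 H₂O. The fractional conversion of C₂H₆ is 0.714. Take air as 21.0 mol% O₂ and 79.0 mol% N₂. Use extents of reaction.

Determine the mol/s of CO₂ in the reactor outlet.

487 mol/s

Stoichiometric O₂ = 3.5 × 341 = 1194 mol/s; O₂ fed = 1194 × 1.222 = 1458 mol/s.
N₂ fed = 1458 × 79/21 = 5487 mol/s.
Fuel reacted = 0.714 × 341 → ξ = 243.5 mol/s.
Outlet (n = n₀ + ν ξ):
  C₂H₆: 341 − 1(243.5) = 97.53
  O₂: 1458 − 3.5(243.5) = 606.3
  N₂: 5487 (inert)
  CO₂: 0 + 2(243.5) = 486.9
  H₂O: 0 + 3(243.5) = 730.4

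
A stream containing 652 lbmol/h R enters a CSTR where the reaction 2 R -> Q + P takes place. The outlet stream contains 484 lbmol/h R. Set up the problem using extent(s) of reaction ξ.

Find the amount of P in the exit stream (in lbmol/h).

For R: n = n₀ − 2ξ → 484 = 652 − 2ξ, giving ξ = 84 lbmol/h.
Outlet amounts (n = n₀ + ν ξ):
  R: 652 − 2(84) = 484
  Q: 0 + 1(84) = 84
  P: 0 + 1(84) = 84

84 lbmol/h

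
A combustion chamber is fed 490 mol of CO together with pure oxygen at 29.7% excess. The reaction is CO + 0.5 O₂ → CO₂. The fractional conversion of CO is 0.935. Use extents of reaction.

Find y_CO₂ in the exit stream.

Stoichiometric O₂ = 0.5 × 490 = 245 mol; O₂ fed = 245 × 1.297 = 317.8 mol.
Fuel reacted = 0.935 × 490 → ξ = 458.2 mol.
Outlet (n = n₀ + ν ξ):
  CO: 490 − 1(458.2) = 31.85
  O₂: 317.8 − 0.5(458.2) = 88.69
  CO₂: 0 + 1(458.2) = 458.2
Total out = 578.7 mol; y_CO₂ = 458.2 / 578.7 = 0.7917.

0.792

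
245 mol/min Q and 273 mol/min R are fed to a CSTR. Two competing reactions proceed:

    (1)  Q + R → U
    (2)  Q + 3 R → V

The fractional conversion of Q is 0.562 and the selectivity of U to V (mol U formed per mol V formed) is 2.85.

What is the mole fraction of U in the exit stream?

0.33

Conversion of Q: Q consumed = 0.562 × 245 = 137.7 mol/min = 1ξ₁ + 1ξ₂.
Selectivity: 1ξ₁ / (1ξ₂) = 2.85 → ξ₁ = 2.85 ξ₂.
Substitute: (1·2.85 + 1) ξ₂ = 137.7 → ξ₂ = 35.76 mol/min, ξ₁ = 101.9 mol/min.
Outlet amounts (n = n₀ + Σ ν·ξ):
  Q: 245 − 1(101.9) − 1(35.76) = 107.3
  R: 273 − 1(101.9) − 3(35.76) = 63.78
  U: 0 + 1(101.9) = 101.9
  V: 0 + 1(35.76) = 35.76
Total out = 308.8 mol/min; y_U = 101.9 / 308.8 = 0.3301.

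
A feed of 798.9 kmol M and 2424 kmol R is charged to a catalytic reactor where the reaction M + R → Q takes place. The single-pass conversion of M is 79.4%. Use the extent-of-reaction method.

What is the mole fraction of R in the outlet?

M reacted = 0.794 × 798.9 = 634.3 kmol; ν_M = −1, so ξ = 634.3/1 = 634.3 kmol.
Outlet amounts (n = n₀ + ν ξ):
  M: 798.9 − 1(634.3) = 164.6
  R: 2424 − 1(634.3) = 1790
  Q: 0 + 1(634.3) = 634.3
Total out = 2589 kmol; y_R = 1790 / 2589 = 0.6914.

0.691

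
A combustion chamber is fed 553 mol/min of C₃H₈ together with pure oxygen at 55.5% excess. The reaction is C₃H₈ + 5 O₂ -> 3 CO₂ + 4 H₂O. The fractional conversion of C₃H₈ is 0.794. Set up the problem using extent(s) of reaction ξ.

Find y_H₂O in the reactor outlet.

Stoichiometric O₂ = 5 × 553 = 2765 mol/min; O₂ fed = 2765 × 1.555 = 4300 mol/min.
Fuel reacted = 0.794 × 553 → ξ = 439.1 mol/min.
Outlet (n = n₀ + ν ξ):
  C₃H₈: 553 − 1(439.1) = 113.9
  O₂: 4300 − 5(439.1) = 2104
  CO₂: 0 + 3(439.1) = 1317
  H₂O: 0 + 4(439.1) = 1756
Total out = 5292 mol/min; y_H₂O = 1756 / 5292 = 0.3319.

0.332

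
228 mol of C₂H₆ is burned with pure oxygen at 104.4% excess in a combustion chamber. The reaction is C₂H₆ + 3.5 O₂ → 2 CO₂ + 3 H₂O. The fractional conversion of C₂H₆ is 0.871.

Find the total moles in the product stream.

1960 mol

Stoichiometric O₂ = 3.5 × 228 = 798 mol; O₂ fed = 798 × 2.044 = 1631 mol.
Fuel reacted = 0.871 × 228 → ξ = 198.6 mol.
Outlet (n = n₀ + ν ξ):
  C₂H₆: 228 − 1(198.6) = 29.41
  O₂: 1631 − 3.5(198.6) = 936.1
  CO₂: 0 + 2(198.6) = 397.2
  H₂O: 0 + 3(198.6) = 595.8
Total out = 29.41 + 936.1 + 397.2 + 595.8 = 1958 mol.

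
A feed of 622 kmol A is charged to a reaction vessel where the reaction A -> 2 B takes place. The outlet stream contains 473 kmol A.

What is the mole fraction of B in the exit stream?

0.387

For A: n = n₀ − 1ξ → 473 = 622 − 1ξ, giving ξ = 149 kmol.
Outlet amounts (n = n₀ + ν ξ):
  A: 622 − 1(149) = 473
  B: 0 + 2(149) = 298
Total out = 771 kmol; y_B = 298 / 771 = 0.3865.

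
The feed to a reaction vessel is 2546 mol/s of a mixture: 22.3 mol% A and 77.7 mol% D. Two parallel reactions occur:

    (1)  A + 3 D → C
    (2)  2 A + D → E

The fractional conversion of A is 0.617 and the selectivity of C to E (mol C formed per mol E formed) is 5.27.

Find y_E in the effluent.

0.0285

Conversion of A: A consumed = 0.617 × 567.8 = 350.3 mol/s = 1ξ₁ + 2ξ₂.
Selectivity: 1ξ₁ / (1ξ₂) = 5.27 → ξ₁ = 5.27 ξ₂.
Substitute: (1·5.27 + 2) ξ₂ = 350.3 → ξ₂ = 48.19 mol/s, ξ₁ = 253.9 mol/s.
Outlet amounts (n = n₀ + Σ ν·ξ):
  A: 567.8 − 1(253.9) − 2(48.19) = 217.5
  D: 1978 − 3(253.9) − 1(48.19) = 1168
  C: 0 + 1(253.9) = 253.9
  E: 0 + 1(48.19) = 48.19
Total out = 1688 mol/s; y_E = 48.19 / 1688 = 0.02855.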